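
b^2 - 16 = (b - 4)*(b + 4)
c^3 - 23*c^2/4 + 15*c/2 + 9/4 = (c - 3)^2*(c + 1/4)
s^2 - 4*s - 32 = (s - 8)*(s + 4)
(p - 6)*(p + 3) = p^2 - 3*p - 18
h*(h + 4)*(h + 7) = h^3 + 11*h^2 + 28*h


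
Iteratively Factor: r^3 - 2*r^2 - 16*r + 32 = (r - 4)*(r^2 + 2*r - 8) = (r - 4)*(r - 2)*(r + 4)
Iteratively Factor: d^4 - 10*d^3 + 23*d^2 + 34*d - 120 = (d - 5)*(d^3 - 5*d^2 - 2*d + 24) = (d - 5)*(d - 4)*(d^2 - d - 6) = (d - 5)*(d - 4)*(d + 2)*(d - 3)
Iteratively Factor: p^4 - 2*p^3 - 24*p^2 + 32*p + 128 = (p + 2)*(p^3 - 4*p^2 - 16*p + 64) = (p + 2)*(p + 4)*(p^2 - 8*p + 16) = (p - 4)*(p + 2)*(p + 4)*(p - 4)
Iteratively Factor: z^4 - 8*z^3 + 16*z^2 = (z - 4)*(z^3 - 4*z^2) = (z - 4)^2*(z^2) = z*(z - 4)^2*(z)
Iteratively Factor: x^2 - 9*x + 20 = (x - 4)*(x - 5)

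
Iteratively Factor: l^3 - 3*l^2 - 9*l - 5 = (l - 5)*(l^2 + 2*l + 1) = (l - 5)*(l + 1)*(l + 1)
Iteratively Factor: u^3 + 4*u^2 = (u)*(u^2 + 4*u) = u*(u + 4)*(u)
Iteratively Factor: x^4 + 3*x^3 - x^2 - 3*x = (x - 1)*(x^3 + 4*x^2 + 3*x) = (x - 1)*(x + 3)*(x^2 + x) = x*(x - 1)*(x + 3)*(x + 1)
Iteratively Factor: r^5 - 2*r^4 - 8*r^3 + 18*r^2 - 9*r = (r - 3)*(r^4 + r^3 - 5*r^2 + 3*r) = r*(r - 3)*(r^3 + r^2 - 5*r + 3) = r*(r - 3)*(r - 1)*(r^2 + 2*r - 3) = r*(r - 3)*(r - 1)*(r + 3)*(r - 1)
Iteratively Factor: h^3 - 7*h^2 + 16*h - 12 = (h - 2)*(h^2 - 5*h + 6) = (h - 2)^2*(h - 3)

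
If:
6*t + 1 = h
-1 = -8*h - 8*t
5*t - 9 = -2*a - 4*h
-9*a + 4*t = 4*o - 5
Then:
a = 69/16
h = 1/4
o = -549/64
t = -1/8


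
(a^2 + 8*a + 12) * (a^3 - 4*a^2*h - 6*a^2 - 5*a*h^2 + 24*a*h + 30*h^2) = a^5 - 4*a^4*h + 2*a^4 - 5*a^3*h^2 - 8*a^3*h - 36*a^3 - 10*a^2*h^2 + 144*a^2*h - 72*a^2 + 180*a*h^2 + 288*a*h + 360*h^2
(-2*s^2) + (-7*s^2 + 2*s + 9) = -9*s^2 + 2*s + 9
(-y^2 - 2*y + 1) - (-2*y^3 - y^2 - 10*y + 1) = 2*y^3 + 8*y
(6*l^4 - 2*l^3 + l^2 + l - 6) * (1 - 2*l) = -12*l^5 + 10*l^4 - 4*l^3 - l^2 + 13*l - 6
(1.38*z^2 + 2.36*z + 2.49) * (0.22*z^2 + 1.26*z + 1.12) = 0.3036*z^4 + 2.258*z^3 + 5.067*z^2 + 5.7806*z + 2.7888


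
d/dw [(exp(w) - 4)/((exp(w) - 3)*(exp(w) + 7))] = (-exp(2*w) + 8*exp(w) - 5)*exp(w)/(exp(4*w) + 8*exp(3*w) - 26*exp(2*w) - 168*exp(w) + 441)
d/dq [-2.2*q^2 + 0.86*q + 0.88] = 0.86 - 4.4*q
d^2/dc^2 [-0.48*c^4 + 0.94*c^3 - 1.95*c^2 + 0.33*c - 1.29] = -5.76*c^2 + 5.64*c - 3.9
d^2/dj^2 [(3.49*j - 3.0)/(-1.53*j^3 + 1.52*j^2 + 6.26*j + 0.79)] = (-49.018446*j^5 + 132.970464*j^4 - 194.608436*j^3 - 181.433556*j^2 + 218.174952*j + 262.439692)/(3.581577*j^9 - 10.674504*j^8 - 33.357366*j^7 + 78.289795*j^6 + 147.505116*j^5 - 138.772332*j^4 - 287.551805*j^3 - 95.720508*j^2 - 11.720598*j - 0.493039)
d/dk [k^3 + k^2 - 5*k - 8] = 3*k^2 + 2*k - 5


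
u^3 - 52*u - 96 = (u - 8)*(u + 2)*(u + 6)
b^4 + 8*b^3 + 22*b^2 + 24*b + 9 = (b + 1)^2*(b + 3)^2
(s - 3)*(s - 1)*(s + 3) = s^3 - s^2 - 9*s + 9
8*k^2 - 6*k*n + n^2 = (-4*k + n)*(-2*k + n)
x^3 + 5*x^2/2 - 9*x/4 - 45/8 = (x - 3/2)*(x + 3/2)*(x + 5/2)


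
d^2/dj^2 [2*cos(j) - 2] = -2*cos(j)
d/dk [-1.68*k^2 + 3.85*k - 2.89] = 3.85 - 3.36*k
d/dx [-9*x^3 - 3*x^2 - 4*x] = -27*x^2 - 6*x - 4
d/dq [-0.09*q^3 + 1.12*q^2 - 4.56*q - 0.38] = -0.27*q^2 + 2.24*q - 4.56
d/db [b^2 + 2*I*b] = 2*b + 2*I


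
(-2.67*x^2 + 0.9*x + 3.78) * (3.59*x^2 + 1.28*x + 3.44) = -9.5853*x^4 - 0.1866*x^3 + 5.5374*x^2 + 7.9344*x + 13.0032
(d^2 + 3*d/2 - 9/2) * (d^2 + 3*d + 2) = d^4 + 9*d^3/2 + 2*d^2 - 21*d/2 - 9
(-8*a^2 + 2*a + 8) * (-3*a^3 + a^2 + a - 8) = 24*a^5 - 14*a^4 - 30*a^3 + 74*a^2 - 8*a - 64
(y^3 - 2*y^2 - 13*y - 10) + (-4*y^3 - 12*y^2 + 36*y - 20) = -3*y^3 - 14*y^2 + 23*y - 30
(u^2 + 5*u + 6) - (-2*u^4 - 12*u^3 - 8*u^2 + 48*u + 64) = 2*u^4 + 12*u^3 + 9*u^2 - 43*u - 58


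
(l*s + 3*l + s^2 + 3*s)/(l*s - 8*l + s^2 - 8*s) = (s + 3)/(s - 8)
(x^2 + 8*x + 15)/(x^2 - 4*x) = (x^2 + 8*x + 15)/(x*(x - 4))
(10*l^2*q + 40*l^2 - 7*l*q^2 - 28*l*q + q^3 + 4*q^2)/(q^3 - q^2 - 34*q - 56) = (10*l^2 - 7*l*q + q^2)/(q^2 - 5*q - 14)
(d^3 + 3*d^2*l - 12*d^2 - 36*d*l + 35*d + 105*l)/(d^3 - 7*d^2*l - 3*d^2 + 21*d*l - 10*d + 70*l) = (d^2 + 3*d*l - 7*d - 21*l)/(d^2 - 7*d*l + 2*d - 14*l)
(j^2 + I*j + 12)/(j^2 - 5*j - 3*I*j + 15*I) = (j + 4*I)/(j - 5)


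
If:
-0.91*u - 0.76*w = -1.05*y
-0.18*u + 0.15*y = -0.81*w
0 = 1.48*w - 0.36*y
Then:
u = 0.00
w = 0.00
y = 0.00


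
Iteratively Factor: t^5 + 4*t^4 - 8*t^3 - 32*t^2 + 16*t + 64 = (t - 2)*(t^4 + 6*t^3 + 4*t^2 - 24*t - 32) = (t - 2)^2*(t^3 + 8*t^2 + 20*t + 16) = (t - 2)^2*(t + 2)*(t^2 + 6*t + 8) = (t - 2)^2*(t + 2)^2*(t + 4)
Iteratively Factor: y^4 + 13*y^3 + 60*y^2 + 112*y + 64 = (y + 4)*(y^3 + 9*y^2 + 24*y + 16) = (y + 4)^2*(y^2 + 5*y + 4) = (y + 4)^3*(y + 1)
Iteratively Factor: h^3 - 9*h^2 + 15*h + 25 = (h - 5)*(h^2 - 4*h - 5) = (h - 5)^2*(h + 1)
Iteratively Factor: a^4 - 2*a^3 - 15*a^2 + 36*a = (a - 3)*(a^3 + a^2 - 12*a) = a*(a - 3)*(a^2 + a - 12) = a*(a - 3)*(a + 4)*(a - 3)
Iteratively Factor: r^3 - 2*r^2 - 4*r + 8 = (r - 2)*(r^2 - 4) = (r - 2)^2*(r + 2)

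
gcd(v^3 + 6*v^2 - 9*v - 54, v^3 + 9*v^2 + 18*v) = v^2 + 9*v + 18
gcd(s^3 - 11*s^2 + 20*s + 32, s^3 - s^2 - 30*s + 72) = s - 4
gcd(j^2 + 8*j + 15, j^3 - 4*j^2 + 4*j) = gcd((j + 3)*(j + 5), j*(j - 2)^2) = 1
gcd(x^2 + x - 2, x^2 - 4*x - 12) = x + 2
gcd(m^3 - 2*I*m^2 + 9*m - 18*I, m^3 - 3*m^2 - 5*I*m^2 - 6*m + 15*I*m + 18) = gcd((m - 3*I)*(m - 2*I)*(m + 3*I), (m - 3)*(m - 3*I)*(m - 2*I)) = m^2 - 5*I*m - 6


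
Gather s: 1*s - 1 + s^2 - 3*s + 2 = s^2 - 2*s + 1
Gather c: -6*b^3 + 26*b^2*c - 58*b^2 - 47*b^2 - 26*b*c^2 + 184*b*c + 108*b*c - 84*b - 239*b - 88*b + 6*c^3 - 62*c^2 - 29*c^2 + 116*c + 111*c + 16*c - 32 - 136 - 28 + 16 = -6*b^3 - 105*b^2 - 411*b + 6*c^3 + c^2*(-26*b - 91) + c*(26*b^2 + 292*b + 243) - 180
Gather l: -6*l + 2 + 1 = 3 - 6*l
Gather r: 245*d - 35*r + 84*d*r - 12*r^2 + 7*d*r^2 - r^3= 245*d - r^3 + r^2*(7*d - 12) + r*(84*d - 35)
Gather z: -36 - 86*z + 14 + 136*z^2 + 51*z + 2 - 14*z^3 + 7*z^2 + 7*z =-14*z^3 + 143*z^2 - 28*z - 20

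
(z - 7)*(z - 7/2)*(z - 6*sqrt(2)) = z^3 - 21*z^2/2 - 6*sqrt(2)*z^2 + 49*z/2 + 63*sqrt(2)*z - 147*sqrt(2)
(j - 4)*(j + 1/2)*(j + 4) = j^3 + j^2/2 - 16*j - 8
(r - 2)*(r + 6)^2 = r^3 + 10*r^2 + 12*r - 72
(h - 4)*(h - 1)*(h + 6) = h^3 + h^2 - 26*h + 24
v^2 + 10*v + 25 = (v + 5)^2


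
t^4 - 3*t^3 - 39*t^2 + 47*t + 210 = (t - 7)*(t - 3)*(t + 2)*(t + 5)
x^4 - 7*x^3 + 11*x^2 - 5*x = x*(x - 5)*(x - 1)^2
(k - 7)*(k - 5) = k^2 - 12*k + 35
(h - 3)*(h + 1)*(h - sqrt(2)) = h^3 - 2*h^2 - sqrt(2)*h^2 - 3*h + 2*sqrt(2)*h + 3*sqrt(2)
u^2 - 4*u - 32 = (u - 8)*(u + 4)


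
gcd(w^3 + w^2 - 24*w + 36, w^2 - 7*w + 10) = w - 2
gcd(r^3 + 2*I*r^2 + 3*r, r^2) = r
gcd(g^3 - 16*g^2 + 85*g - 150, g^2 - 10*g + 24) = g - 6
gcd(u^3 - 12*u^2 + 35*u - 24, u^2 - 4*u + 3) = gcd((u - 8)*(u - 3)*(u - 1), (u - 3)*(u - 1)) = u^2 - 4*u + 3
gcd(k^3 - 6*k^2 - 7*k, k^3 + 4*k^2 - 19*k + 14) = 1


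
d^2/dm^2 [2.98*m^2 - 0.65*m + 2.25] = 5.96000000000000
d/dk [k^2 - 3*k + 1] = 2*k - 3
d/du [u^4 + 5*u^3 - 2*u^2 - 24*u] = 4*u^3 + 15*u^2 - 4*u - 24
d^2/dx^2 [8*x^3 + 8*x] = 48*x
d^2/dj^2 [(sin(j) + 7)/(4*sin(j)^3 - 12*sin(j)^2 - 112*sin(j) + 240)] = (-4*sin(j)^7 - 54*sin(j)^6 + 116*sin(j)^5 + 1070*sin(j)^4 + 674*sin(j)^3 - 13726*sin(j)^2 - 13272*sin(j) + 16856)/(4*(sin(j)^3 - 3*sin(j)^2 - 28*sin(j) + 60)^3)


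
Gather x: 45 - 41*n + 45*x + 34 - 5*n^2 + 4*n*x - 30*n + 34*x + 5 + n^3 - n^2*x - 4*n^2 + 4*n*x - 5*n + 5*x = n^3 - 9*n^2 - 76*n + x*(-n^2 + 8*n + 84) + 84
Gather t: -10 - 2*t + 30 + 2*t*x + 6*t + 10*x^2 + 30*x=t*(2*x + 4) + 10*x^2 + 30*x + 20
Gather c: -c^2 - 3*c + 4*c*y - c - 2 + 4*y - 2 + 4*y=-c^2 + c*(4*y - 4) + 8*y - 4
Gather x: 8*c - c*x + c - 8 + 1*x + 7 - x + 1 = -c*x + 9*c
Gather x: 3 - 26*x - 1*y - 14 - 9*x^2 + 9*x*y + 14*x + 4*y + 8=-9*x^2 + x*(9*y - 12) + 3*y - 3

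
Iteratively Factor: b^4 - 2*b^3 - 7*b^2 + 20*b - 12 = (b + 3)*(b^3 - 5*b^2 + 8*b - 4) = (b - 2)*(b + 3)*(b^2 - 3*b + 2) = (b - 2)*(b - 1)*(b + 3)*(b - 2)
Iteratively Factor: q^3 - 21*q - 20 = (q - 5)*(q^2 + 5*q + 4) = (q - 5)*(q + 4)*(q + 1)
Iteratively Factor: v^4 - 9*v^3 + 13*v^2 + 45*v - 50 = (v - 1)*(v^3 - 8*v^2 + 5*v + 50) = (v - 5)*(v - 1)*(v^2 - 3*v - 10) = (v - 5)^2*(v - 1)*(v + 2)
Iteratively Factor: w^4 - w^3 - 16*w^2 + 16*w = (w)*(w^3 - w^2 - 16*w + 16) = w*(w + 4)*(w^2 - 5*w + 4) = w*(w - 1)*(w + 4)*(w - 4)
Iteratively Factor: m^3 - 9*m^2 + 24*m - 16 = (m - 1)*(m^2 - 8*m + 16) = (m - 4)*(m - 1)*(m - 4)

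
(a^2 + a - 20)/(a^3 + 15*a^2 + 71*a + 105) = (a - 4)/(a^2 + 10*a + 21)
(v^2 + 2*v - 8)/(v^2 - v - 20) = (v - 2)/(v - 5)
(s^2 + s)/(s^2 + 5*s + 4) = s/(s + 4)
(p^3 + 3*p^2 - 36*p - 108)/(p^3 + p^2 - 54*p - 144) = (p - 6)/(p - 8)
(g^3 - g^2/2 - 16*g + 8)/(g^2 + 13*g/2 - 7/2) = (g^2 - 16)/(g + 7)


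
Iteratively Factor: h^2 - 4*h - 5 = (h - 5)*(h + 1)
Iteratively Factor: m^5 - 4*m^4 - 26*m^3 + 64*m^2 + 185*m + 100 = (m - 5)*(m^4 + m^3 - 21*m^2 - 41*m - 20) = (m - 5)*(m + 1)*(m^3 - 21*m - 20) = (m - 5)*(m + 1)^2*(m^2 - m - 20) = (m - 5)*(m + 1)^2*(m + 4)*(m - 5)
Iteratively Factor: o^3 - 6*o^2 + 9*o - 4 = (o - 4)*(o^2 - 2*o + 1) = (o - 4)*(o - 1)*(o - 1)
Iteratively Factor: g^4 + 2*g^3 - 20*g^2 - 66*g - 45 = (g + 1)*(g^3 + g^2 - 21*g - 45) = (g + 1)*(g + 3)*(g^2 - 2*g - 15) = (g + 1)*(g + 3)^2*(g - 5)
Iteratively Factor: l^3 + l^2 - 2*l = (l)*(l^2 + l - 2) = l*(l + 2)*(l - 1)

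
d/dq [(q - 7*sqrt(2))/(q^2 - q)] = (q*(q - 1) - (q - 7*sqrt(2))*(2*q - 1))/(q^2*(q - 1)^2)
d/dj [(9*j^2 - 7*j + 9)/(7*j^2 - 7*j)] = (-2*j^2 - 18*j + 9)/(7*j^2*(j^2 - 2*j + 1))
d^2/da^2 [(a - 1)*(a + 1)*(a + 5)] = 6*a + 10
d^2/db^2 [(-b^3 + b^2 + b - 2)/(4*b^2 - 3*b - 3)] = 2*(7*b^3 - 87*b^2 + 81*b - 42)/(64*b^6 - 144*b^5 - 36*b^4 + 189*b^3 + 27*b^2 - 81*b - 27)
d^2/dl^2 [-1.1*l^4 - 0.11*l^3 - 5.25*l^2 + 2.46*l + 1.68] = -13.2*l^2 - 0.66*l - 10.5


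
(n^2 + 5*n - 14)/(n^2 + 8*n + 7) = (n - 2)/(n + 1)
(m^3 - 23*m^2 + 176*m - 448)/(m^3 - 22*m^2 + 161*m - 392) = (m - 8)/(m - 7)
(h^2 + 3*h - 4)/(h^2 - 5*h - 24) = (-h^2 - 3*h + 4)/(-h^2 + 5*h + 24)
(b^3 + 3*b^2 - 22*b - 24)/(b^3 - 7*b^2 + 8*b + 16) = (b + 6)/(b - 4)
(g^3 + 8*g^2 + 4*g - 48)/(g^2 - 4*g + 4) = (g^2 + 10*g + 24)/(g - 2)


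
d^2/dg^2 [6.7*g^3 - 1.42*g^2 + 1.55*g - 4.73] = 40.2*g - 2.84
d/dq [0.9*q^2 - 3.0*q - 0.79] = 1.8*q - 3.0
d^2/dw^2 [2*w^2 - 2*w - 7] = 4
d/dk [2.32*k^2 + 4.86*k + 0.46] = 4.64*k + 4.86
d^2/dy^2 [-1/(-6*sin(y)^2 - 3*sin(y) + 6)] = (-16*sin(y)^4 - 6*sin(y)^3 + 7*sin(y)^2 + 10*sin(y) + 10)/(3*(sin(y) - cos(2*y) - 1)^3)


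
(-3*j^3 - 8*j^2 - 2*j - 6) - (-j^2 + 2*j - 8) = -3*j^3 - 7*j^2 - 4*j + 2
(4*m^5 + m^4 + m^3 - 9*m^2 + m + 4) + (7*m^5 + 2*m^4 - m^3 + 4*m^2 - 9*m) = 11*m^5 + 3*m^4 - 5*m^2 - 8*m + 4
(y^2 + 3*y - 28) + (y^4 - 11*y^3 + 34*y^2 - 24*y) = y^4 - 11*y^3 + 35*y^2 - 21*y - 28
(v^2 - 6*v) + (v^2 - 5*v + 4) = 2*v^2 - 11*v + 4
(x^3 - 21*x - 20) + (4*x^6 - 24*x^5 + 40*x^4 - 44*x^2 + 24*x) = 4*x^6 - 24*x^5 + 40*x^4 + x^3 - 44*x^2 + 3*x - 20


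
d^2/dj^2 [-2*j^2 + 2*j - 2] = -4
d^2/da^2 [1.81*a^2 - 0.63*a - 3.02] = 3.62000000000000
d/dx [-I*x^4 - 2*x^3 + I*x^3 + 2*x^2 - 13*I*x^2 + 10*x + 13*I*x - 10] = -4*I*x^3 + x^2*(-6 + 3*I) + x*(4 - 26*I) + 10 + 13*I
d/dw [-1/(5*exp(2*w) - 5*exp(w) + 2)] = (10*exp(w) - 5)*exp(w)/(5*exp(2*w) - 5*exp(w) + 2)^2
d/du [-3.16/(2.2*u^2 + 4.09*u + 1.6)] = (13.904*u + 12.9244)/(2.2*u^2 + 4.09*u + 1.6)^2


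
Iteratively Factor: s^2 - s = (s)*(s - 1)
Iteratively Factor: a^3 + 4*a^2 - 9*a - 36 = (a - 3)*(a^2 + 7*a + 12) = (a - 3)*(a + 3)*(a + 4)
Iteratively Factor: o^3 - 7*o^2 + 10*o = (o)*(o^2 - 7*o + 10) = o*(o - 2)*(o - 5)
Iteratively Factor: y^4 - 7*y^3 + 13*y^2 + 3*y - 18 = (y - 3)*(y^3 - 4*y^2 + y + 6) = (y - 3)*(y - 2)*(y^2 - 2*y - 3) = (y - 3)^2*(y - 2)*(y + 1)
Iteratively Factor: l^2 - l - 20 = (l + 4)*(l - 5)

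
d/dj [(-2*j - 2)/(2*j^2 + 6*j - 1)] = 2*(2*j^2 + 4*j + 7)/(4*j^4 + 24*j^3 + 32*j^2 - 12*j + 1)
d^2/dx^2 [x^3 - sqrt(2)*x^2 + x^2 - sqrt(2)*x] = 6*x - 2*sqrt(2) + 2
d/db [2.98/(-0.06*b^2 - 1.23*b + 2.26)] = (0.3576*b + 3.6654)/(0.06*b^2 + 1.23*b - 2.26)^2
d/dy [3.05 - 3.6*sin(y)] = -3.6*cos(y)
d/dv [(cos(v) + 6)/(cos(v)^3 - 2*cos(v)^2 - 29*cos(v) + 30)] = (-45*cos(v)/2 + 8*cos(2*v) + cos(3*v)/2 - 196)*sin(v)/(cos(v)^3 - 2*cos(v)^2 - 29*cos(v) + 30)^2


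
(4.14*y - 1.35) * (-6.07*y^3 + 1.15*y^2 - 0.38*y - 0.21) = -25.1298*y^4 + 12.9555*y^3 - 3.1257*y^2 - 0.3564*y + 0.2835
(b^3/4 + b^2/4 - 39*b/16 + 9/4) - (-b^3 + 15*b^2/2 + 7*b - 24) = 5*b^3/4 - 29*b^2/4 - 151*b/16 + 105/4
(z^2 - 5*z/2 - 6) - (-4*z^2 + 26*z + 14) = 5*z^2 - 57*z/2 - 20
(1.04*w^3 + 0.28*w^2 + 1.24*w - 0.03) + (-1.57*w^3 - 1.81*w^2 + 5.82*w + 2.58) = -0.53*w^3 - 1.53*w^2 + 7.06*w + 2.55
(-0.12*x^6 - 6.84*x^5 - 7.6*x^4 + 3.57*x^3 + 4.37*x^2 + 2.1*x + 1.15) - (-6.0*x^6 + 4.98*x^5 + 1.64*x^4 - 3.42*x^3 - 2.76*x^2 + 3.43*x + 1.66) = 5.88*x^6 - 11.82*x^5 - 9.24*x^4 + 6.99*x^3 + 7.13*x^2 - 1.33*x - 0.51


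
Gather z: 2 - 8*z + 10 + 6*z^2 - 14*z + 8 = 6*z^2 - 22*z + 20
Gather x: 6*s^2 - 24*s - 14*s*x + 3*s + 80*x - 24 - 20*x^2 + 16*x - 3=6*s^2 - 21*s - 20*x^2 + x*(96 - 14*s) - 27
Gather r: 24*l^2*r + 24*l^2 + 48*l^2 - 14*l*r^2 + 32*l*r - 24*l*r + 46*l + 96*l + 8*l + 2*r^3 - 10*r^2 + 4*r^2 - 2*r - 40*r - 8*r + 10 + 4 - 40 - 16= 72*l^2 + 150*l + 2*r^3 + r^2*(-14*l - 6) + r*(24*l^2 + 8*l - 50) - 42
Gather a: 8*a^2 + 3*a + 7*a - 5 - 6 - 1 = 8*a^2 + 10*a - 12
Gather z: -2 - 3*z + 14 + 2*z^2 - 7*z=2*z^2 - 10*z + 12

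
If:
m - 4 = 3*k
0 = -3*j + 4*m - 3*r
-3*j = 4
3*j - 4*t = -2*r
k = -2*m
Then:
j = -4/3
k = -8/7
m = 4/7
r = 44/21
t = 1/21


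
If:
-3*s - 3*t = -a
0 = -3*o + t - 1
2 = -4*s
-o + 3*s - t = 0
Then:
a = -33/8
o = -5/8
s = -1/2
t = -7/8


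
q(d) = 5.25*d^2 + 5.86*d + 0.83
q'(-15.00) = -151.64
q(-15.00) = 1094.18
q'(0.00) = 5.86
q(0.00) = 0.83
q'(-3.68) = -32.78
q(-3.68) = 50.36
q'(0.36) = 9.64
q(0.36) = 3.62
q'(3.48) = 42.40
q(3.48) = 84.80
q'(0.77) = 13.94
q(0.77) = 8.45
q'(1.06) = 16.99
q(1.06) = 12.94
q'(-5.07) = -47.38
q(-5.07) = 106.07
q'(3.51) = 42.72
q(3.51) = 86.08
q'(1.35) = 20.04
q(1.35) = 18.31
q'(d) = 10.5*d + 5.86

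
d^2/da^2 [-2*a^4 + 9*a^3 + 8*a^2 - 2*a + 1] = -24*a^2 + 54*a + 16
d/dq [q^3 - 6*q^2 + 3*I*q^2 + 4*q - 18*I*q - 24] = 3*q^2 + 6*q*(-2 + I) + 4 - 18*I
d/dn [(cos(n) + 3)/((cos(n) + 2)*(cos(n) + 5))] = (cos(n)^2 + 6*cos(n) + 11)*sin(n)/((cos(n) + 2)^2*(cos(n) + 5)^2)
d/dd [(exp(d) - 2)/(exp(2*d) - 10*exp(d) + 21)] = (-2*(exp(d) - 5)*(exp(d) - 2) + exp(2*d) - 10*exp(d) + 21)*exp(d)/(exp(2*d) - 10*exp(d) + 21)^2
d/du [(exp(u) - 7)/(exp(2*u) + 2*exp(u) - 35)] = (-2*(exp(u) - 7)*(exp(u) + 1) + exp(2*u) + 2*exp(u) - 35)*exp(u)/(exp(2*u) + 2*exp(u) - 35)^2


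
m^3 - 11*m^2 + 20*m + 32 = (m - 8)*(m - 4)*(m + 1)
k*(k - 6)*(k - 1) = k^3 - 7*k^2 + 6*k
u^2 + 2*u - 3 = (u - 1)*(u + 3)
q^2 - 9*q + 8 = (q - 8)*(q - 1)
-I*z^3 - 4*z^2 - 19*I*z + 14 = (z - 7*I)*(z + 2*I)*(-I*z + 1)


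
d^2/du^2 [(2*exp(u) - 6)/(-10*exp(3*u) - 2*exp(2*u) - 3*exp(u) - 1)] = (-800*exp(6*u) + 5280*exp(5*u) + 1552*exp(4*u) + 728*exp(3*u) - 408*exp(2*u) + 12*exp(u) - 20)*exp(u)/(1000*exp(9*u) + 600*exp(8*u) + 1020*exp(7*u) + 668*exp(6*u) + 426*exp(5*u) + 246*exp(4*u) + 93*exp(3*u) + 33*exp(2*u) + 9*exp(u) + 1)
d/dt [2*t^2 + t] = 4*t + 1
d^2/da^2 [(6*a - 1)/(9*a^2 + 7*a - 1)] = 2*((6*a - 1)*(18*a + 7)^2 - 3*(54*a + 11)*(9*a^2 + 7*a - 1))/(9*a^2 + 7*a - 1)^3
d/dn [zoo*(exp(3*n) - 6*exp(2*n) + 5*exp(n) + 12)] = zoo*(exp(2*n) + exp(n) + 1)*exp(n)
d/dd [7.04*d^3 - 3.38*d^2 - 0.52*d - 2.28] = 21.12*d^2 - 6.76*d - 0.52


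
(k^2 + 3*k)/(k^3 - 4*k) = (k + 3)/(k^2 - 4)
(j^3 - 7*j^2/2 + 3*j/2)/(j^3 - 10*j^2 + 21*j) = (j - 1/2)/(j - 7)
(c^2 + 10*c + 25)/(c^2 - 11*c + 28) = (c^2 + 10*c + 25)/(c^2 - 11*c + 28)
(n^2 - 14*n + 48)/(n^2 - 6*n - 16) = (n - 6)/(n + 2)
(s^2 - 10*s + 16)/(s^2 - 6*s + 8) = (s - 8)/(s - 4)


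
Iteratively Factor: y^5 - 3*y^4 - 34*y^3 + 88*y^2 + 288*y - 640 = (y + 4)*(y^4 - 7*y^3 - 6*y^2 + 112*y - 160) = (y - 2)*(y + 4)*(y^3 - 5*y^2 - 16*y + 80) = (y - 2)*(y + 4)^2*(y^2 - 9*y + 20) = (y - 5)*(y - 2)*(y + 4)^2*(y - 4)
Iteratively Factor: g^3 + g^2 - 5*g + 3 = (g + 3)*(g^2 - 2*g + 1) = (g - 1)*(g + 3)*(g - 1)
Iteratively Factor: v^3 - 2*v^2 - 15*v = (v - 5)*(v^2 + 3*v) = v*(v - 5)*(v + 3)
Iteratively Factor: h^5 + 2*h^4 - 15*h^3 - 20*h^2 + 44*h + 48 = (h - 2)*(h^4 + 4*h^3 - 7*h^2 - 34*h - 24) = (h - 2)*(h + 2)*(h^3 + 2*h^2 - 11*h - 12) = (h - 3)*(h - 2)*(h + 2)*(h^2 + 5*h + 4) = (h - 3)*(h - 2)*(h + 1)*(h + 2)*(h + 4)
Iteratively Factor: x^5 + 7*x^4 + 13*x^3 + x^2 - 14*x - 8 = (x + 2)*(x^4 + 5*x^3 + 3*x^2 - 5*x - 4) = (x + 2)*(x + 4)*(x^3 + x^2 - x - 1) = (x + 1)*(x + 2)*(x + 4)*(x^2 - 1) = (x + 1)^2*(x + 2)*(x + 4)*(x - 1)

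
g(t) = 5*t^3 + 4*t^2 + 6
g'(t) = 15*t^2 + 8*t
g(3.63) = 297.87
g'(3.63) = 226.69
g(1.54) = 33.75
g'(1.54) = 47.89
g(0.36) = 6.75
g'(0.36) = 4.82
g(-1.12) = 3.99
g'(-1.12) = 9.86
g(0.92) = 13.28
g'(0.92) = 20.06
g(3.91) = 366.03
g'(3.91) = 260.60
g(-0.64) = 6.33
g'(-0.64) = 1.02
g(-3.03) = -96.37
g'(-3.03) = 113.47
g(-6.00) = -930.00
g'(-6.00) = 492.00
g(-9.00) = -3315.00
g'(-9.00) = 1143.00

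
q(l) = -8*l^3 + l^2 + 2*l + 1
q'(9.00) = -1924.00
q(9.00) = -5732.00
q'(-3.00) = -220.00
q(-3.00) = 220.00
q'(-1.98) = -96.05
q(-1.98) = 63.06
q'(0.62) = -5.99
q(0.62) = 0.72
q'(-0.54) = -6.08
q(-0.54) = 1.47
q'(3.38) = -265.43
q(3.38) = -289.73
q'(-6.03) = -882.72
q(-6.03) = 1779.35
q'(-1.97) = -95.08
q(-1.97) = 62.10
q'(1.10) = -24.84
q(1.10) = -6.24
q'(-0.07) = 1.74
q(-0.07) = 0.87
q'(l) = -24*l^2 + 2*l + 2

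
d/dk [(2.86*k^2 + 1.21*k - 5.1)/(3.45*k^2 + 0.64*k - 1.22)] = (-2.3441*k^2 + 28.2116*k + 1.7878)/(11.9025*k^4 + 4.416*k^3 - 8.0084*k^2 - 1.5616*k + 1.4884)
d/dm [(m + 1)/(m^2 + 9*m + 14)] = (m^2 + 9*m - (m + 1)*(2*m + 9) + 14)/(m^2 + 9*m + 14)^2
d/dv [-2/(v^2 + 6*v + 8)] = 4*(v + 3)/(v^2 + 6*v + 8)^2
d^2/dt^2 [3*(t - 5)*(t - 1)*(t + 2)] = 18*t - 24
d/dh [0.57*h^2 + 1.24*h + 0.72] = 1.14*h + 1.24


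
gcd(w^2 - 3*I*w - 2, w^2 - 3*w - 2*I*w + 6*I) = w - 2*I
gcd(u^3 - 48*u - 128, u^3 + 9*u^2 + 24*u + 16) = u^2 + 8*u + 16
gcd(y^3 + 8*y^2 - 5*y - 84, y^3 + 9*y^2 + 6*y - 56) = y^2 + 11*y + 28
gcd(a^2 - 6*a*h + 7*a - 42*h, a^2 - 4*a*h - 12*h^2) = a - 6*h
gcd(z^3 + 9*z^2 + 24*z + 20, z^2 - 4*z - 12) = z + 2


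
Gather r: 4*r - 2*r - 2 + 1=2*r - 1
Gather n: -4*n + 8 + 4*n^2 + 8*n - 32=4*n^2 + 4*n - 24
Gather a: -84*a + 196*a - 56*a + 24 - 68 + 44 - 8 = 56*a - 8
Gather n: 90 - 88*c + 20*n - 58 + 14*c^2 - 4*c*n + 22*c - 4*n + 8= 14*c^2 - 66*c + n*(16 - 4*c) + 40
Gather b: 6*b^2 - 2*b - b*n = 6*b^2 + b*(-n - 2)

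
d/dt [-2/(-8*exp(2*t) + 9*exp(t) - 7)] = (18 - 32*exp(t))*exp(t)/(8*exp(2*t) - 9*exp(t) + 7)^2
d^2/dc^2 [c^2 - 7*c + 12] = 2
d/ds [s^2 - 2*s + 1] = 2*s - 2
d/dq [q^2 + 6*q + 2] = 2*q + 6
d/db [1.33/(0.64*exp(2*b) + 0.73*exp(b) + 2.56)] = (-1.7024*exp(b) - 0.9709)*exp(b)/(0.64*exp(2*b) + 0.73*exp(b) + 2.56)^2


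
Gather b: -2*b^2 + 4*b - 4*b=-2*b^2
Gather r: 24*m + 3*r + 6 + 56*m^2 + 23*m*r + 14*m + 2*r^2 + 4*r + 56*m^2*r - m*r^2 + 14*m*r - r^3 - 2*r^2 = 56*m^2 - m*r^2 + 38*m - r^3 + r*(56*m^2 + 37*m + 7) + 6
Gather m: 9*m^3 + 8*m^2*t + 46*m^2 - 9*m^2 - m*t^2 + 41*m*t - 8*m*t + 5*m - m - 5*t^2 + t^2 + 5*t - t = 9*m^3 + m^2*(8*t + 37) + m*(-t^2 + 33*t + 4) - 4*t^2 + 4*t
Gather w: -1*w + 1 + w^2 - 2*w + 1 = w^2 - 3*w + 2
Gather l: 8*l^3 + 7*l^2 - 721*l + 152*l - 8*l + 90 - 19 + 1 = 8*l^3 + 7*l^2 - 577*l + 72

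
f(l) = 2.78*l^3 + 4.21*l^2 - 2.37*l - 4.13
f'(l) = 8.34*l^2 + 8.42*l - 2.37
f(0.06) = -4.26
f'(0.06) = -1.83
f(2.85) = 87.67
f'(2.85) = 89.37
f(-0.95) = -0.46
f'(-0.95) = -2.84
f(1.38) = 7.92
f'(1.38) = 25.13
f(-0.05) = -4.00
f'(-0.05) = -2.77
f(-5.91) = -416.94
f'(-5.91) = 239.17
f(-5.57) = -340.72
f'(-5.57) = 209.48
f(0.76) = -2.28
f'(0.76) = 8.85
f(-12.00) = -4173.29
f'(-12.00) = 1097.55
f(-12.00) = -4173.29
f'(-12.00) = 1097.55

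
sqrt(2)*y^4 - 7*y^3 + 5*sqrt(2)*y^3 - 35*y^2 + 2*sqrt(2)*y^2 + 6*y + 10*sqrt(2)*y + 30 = (y + 5)*(y - 3*sqrt(2))*(y - sqrt(2))*(sqrt(2)*y + 1)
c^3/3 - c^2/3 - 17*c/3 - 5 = (c/3 + 1)*(c - 5)*(c + 1)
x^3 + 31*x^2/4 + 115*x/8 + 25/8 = (x + 1/4)*(x + 5/2)*(x + 5)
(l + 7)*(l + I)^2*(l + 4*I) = l^4 + 7*l^3 + 6*I*l^3 - 9*l^2 + 42*I*l^2 - 63*l - 4*I*l - 28*I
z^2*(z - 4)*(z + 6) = z^4 + 2*z^3 - 24*z^2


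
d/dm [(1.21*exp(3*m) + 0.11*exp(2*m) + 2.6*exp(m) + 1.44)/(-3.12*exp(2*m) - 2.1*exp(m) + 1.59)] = (-3.7752*exp(4*m) - 5.082*exp(3*m) + 13.6527*exp(2*m) + 9.3354*exp(m) + 7.158)*exp(m)/(9.7344*exp(4*m) + 13.104*exp(3*m) - 5.5116*exp(2*m) - 6.678*exp(m) + 2.5281)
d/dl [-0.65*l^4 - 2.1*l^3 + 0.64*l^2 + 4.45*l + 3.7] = -2.6*l^3 - 6.3*l^2 + 1.28*l + 4.45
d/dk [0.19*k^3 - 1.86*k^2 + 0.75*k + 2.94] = 0.57*k^2 - 3.72*k + 0.75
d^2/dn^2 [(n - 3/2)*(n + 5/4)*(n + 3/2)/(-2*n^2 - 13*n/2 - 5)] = -7/(4*n^3 + 24*n^2 + 48*n + 32)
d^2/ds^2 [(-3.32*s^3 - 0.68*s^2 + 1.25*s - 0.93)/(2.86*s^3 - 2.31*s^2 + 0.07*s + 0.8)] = (-54.99208*s^6 + 65.334984*s^5 - 48.8630999999999*s^4 + 120.40455*s^3 - 73.867914*s^2 + 14.780526*s - 4.456794)/(23.393656*s^9 - 56.684628*s^8 + 47.501454*s^7 + 4.529877*s^6 - 30.549057*s^5 + 13.733643*s^4 + 4.715383*s^3 - 4.42344*s^2 + 0.1344*s + 0.512)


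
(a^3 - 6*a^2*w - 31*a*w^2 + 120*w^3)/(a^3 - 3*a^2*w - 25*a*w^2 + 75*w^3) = (-a + 8*w)/(-a + 5*w)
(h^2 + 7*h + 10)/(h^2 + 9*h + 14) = (h + 5)/(h + 7)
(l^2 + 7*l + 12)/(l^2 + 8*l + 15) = (l + 4)/(l + 5)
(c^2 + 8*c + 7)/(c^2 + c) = (c + 7)/c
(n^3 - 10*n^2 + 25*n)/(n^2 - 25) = n*(n - 5)/(n + 5)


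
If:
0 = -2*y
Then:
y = 0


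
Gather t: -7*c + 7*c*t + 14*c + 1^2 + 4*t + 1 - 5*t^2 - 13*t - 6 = 7*c - 5*t^2 + t*(7*c - 9) - 4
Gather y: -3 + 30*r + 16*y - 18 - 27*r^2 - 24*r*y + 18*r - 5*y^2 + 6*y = -27*r^2 + 48*r - 5*y^2 + y*(22 - 24*r) - 21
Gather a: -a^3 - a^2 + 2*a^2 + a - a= -a^3 + a^2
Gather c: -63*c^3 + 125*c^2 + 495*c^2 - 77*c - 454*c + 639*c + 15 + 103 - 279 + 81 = -63*c^3 + 620*c^2 + 108*c - 80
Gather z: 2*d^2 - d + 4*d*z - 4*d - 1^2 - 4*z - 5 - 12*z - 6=2*d^2 - 5*d + z*(4*d - 16) - 12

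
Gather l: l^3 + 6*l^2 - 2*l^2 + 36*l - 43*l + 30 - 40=l^3 + 4*l^2 - 7*l - 10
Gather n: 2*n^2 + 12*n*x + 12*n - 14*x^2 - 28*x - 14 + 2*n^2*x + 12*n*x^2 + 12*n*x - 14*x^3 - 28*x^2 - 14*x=n^2*(2*x + 2) + n*(12*x^2 + 24*x + 12) - 14*x^3 - 42*x^2 - 42*x - 14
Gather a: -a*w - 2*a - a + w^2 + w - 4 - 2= a*(-w - 3) + w^2 + w - 6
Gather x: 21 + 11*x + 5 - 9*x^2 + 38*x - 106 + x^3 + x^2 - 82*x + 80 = x^3 - 8*x^2 - 33*x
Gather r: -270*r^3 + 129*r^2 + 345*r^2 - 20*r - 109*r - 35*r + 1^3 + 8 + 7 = -270*r^3 + 474*r^2 - 164*r + 16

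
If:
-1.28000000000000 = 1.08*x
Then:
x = -1.19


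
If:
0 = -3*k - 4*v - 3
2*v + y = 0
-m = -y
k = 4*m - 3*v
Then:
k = -33/29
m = -6/29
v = 3/29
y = -6/29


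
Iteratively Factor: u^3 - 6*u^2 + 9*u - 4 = (u - 4)*(u^2 - 2*u + 1) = (u - 4)*(u - 1)*(u - 1)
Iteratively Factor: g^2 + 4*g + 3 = (g + 3)*(g + 1)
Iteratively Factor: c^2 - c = (c - 1)*(c)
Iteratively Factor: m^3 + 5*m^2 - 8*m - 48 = (m - 3)*(m^2 + 8*m + 16) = (m - 3)*(m + 4)*(m + 4)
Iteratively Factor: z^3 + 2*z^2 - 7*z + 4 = (z - 1)*(z^2 + 3*z - 4) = (z - 1)^2*(z + 4)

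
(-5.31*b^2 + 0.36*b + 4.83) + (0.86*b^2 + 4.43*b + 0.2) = -4.45*b^2 + 4.79*b + 5.03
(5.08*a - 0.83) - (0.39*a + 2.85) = 4.69*a - 3.68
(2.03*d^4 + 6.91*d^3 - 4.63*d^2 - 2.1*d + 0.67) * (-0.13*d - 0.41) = -0.2639*d^5 - 1.7306*d^4 - 2.2312*d^3 + 2.1713*d^2 + 0.7739*d - 0.2747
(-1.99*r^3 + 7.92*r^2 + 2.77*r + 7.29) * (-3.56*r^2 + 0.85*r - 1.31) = 7.0844*r^5 - 29.8867*r^4 - 0.5223*r^3 - 33.9731*r^2 + 2.5678*r - 9.5499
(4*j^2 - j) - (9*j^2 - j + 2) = -5*j^2 - 2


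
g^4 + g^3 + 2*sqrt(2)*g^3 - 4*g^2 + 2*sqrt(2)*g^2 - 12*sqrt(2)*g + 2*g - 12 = (g - 2)*(g + 3)*(g + sqrt(2))^2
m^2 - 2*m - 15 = (m - 5)*(m + 3)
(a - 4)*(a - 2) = a^2 - 6*a + 8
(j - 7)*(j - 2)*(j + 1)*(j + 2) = j^4 - 6*j^3 - 11*j^2 + 24*j + 28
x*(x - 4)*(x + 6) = x^3 + 2*x^2 - 24*x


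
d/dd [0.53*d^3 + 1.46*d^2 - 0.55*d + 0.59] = 1.59*d^2 + 2.92*d - 0.55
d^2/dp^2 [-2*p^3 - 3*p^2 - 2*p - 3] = -12*p - 6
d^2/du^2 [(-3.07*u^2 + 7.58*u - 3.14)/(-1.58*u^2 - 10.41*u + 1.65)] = (-138.834916*u^3 + 95.0531159999998*u^2 + 191.310192*u + 453.244038)/(3.944312*u^6 + 77.962572*u^5 + 501.307614*u^4 + 965.278701*u^3 - 523.517445*u^2 + 85.023675*u - 4.492125)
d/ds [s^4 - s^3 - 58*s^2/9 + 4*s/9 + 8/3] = 4*s^3 - 3*s^2 - 116*s/9 + 4/9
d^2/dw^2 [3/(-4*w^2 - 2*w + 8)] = 3*(4*w^2 + 2*w - (4*w + 1)^2 - 8)/(2*w^2 + w - 4)^3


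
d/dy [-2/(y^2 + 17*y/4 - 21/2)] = 8*(8*y + 17)/(4*y^2 + 17*y - 42)^2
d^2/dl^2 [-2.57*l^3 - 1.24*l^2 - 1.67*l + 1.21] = -15.42*l - 2.48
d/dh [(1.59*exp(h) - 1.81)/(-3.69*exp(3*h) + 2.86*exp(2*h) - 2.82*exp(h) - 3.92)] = (11.7342*exp(3*h) - 24.5841*exp(2*h) + 10.3532*exp(h) - 11.337)*exp(h)/(13.6161*exp(6*h) - 21.1068*exp(5*h) + 28.9912*exp(4*h) + 12.7992*exp(3*h) - 14.47*exp(2*h) + 22.1088*exp(h) + 15.3664)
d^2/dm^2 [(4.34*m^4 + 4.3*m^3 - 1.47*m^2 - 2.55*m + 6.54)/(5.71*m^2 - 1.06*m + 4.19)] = (283.003588*m^6 - 157.609704*m^5 + 652.26294*m^4 - 688.57755*m^3 + 2290.13607*m^2 + 581.494326*m - 372.507078)/(186.169411*m^6 - 103.681038*m^5 + 429.080805*m^4 - 153.35338*m^3 + 314.859645*m^2 - 55.828398*m + 73.560059)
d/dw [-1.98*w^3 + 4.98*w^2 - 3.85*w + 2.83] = -5.94*w^2 + 9.96*w - 3.85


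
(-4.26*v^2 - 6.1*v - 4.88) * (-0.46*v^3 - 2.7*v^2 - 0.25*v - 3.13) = 1.9596*v^5 + 14.308*v^4 + 19.7798*v^3 + 28.0348*v^2 + 20.313*v + 15.2744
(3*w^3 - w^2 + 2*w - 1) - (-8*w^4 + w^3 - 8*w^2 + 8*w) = 8*w^4 + 2*w^3 + 7*w^2 - 6*w - 1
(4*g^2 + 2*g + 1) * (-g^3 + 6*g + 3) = -4*g^5 - 2*g^4 + 23*g^3 + 24*g^2 + 12*g + 3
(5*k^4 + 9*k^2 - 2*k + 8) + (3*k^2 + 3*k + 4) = 5*k^4 + 12*k^2 + k + 12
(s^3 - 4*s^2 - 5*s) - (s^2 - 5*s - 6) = s^3 - 5*s^2 + 6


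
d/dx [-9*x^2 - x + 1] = -18*x - 1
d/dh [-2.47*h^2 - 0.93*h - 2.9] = -4.94*h - 0.93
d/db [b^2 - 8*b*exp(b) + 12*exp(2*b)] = -8*b*exp(b) + 2*b + 24*exp(2*b) - 8*exp(b)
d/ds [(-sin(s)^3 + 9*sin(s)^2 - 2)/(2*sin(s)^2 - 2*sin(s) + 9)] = (-2*sin(s)^4 + 4*sin(s)^3 - 45*sin(s)^2 + 170*sin(s) - 4)*cos(s)/(-2*sin(s) - cos(2*s) + 10)^2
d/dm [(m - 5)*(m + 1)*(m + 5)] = 3*m^2 + 2*m - 25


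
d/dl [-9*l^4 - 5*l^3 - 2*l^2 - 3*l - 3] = -36*l^3 - 15*l^2 - 4*l - 3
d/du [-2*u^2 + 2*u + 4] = 2 - 4*u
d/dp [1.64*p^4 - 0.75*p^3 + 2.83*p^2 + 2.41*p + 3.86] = 6.56*p^3 - 2.25*p^2 + 5.66*p + 2.41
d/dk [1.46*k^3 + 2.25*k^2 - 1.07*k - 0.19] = 4.38*k^2 + 4.5*k - 1.07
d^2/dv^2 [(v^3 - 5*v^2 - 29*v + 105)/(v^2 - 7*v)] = -30/v^3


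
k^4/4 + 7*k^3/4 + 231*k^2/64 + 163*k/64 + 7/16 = (k/4 + 1)*(k + 1/4)*(k + 1)*(k + 7/4)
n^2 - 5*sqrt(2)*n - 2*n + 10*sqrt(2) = (n - 2)*(n - 5*sqrt(2))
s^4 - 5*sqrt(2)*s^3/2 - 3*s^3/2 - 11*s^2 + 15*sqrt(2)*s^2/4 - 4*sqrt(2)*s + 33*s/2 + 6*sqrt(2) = (s - 3/2)*(s - 4*sqrt(2))*(s + sqrt(2)/2)*(s + sqrt(2))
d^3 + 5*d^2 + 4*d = d*(d + 1)*(d + 4)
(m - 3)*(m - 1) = m^2 - 4*m + 3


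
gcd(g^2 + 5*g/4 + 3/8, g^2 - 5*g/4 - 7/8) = g + 1/2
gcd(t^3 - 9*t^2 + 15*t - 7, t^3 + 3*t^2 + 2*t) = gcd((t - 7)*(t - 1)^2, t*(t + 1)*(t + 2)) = 1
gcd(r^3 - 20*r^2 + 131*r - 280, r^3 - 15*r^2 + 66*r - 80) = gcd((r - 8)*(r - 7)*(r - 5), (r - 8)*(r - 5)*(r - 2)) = r^2 - 13*r + 40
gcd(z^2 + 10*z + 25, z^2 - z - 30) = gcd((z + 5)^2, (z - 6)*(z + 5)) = z + 5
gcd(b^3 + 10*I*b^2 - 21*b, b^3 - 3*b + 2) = 1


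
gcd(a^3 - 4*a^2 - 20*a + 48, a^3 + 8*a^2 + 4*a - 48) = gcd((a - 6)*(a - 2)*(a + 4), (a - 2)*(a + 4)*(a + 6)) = a^2 + 2*a - 8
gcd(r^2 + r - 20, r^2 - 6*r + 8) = r - 4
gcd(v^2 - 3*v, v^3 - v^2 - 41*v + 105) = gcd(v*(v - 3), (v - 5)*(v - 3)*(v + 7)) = v - 3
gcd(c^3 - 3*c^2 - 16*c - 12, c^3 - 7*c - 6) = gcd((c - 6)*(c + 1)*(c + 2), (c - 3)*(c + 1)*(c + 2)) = c^2 + 3*c + 2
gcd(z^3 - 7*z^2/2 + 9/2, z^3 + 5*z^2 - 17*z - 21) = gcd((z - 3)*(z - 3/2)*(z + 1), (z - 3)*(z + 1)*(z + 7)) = z^2 - 2*z - 3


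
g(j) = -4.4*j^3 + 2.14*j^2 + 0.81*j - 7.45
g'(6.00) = -448.71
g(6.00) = -875.95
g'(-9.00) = -1106.91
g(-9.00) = 3366.20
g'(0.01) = 0.85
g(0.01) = -7.44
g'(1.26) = -14.75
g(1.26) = -11.83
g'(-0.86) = -12.63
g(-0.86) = -3.77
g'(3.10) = -112.77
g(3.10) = -115.45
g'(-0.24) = -0.98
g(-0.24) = -7.46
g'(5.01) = -309.07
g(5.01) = -502.98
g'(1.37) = -18.10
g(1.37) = -13.64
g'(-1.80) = -49.66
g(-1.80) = 23.69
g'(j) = -13.2*j^2 + 4.28*j + 0.81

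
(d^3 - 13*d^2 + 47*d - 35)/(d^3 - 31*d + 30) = (d - 7)/(d + 6)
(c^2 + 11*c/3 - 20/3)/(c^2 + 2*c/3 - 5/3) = (3*c^2 + 11*c - 20)/(3*c^2 + 2*c - 5)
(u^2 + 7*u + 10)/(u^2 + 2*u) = (u + 5)/u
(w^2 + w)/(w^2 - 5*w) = (w + 1)/(w - 5)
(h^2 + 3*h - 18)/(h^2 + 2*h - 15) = (h + 6)/(h + 5)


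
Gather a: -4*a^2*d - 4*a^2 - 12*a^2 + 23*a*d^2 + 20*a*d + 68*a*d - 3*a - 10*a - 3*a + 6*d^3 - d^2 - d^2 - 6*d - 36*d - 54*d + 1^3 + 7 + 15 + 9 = a^2*(-4*d - 16) + a*(23*d^2 + 88*d - 16) + 6*d^3 - 2*d^2 - 96*d + 32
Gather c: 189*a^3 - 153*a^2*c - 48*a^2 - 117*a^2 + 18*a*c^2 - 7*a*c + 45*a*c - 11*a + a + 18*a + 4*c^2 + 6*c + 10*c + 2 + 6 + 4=189*a^3 - 165*a^2 + 8*a + c^2*(18*a + 4) + c*(-153*a^2 + 38*a + 16) + 12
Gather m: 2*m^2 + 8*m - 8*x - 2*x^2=2*m^2 + 8*m - 2*x^2 - 8*x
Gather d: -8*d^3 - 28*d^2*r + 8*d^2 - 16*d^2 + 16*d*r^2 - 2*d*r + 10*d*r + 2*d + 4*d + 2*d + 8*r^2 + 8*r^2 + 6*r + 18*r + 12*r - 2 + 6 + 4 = -8*d^3 + d^2*(-28*r - 8) + d*(16*r^2 + 8*r + 8) + 16*r^2 + 36*r + 8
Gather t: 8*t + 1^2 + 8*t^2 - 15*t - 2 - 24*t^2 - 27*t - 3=-16*t^2 - 34*t - 4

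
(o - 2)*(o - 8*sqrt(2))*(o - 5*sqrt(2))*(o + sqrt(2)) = o^4 - 12*sqrt(2)*o^3 - 2*o^3 + 24*sqrt(2)*o^2 + 54*o^2 - 108*o + 80*sqrt(2)*o - 160*sqrt(2)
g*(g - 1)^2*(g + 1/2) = g^4 - 3*g^3/2 + g/2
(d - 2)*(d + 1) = d^2 - d - 2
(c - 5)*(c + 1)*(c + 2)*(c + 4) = c^4 + 2*c^3 - 21*c^2 - 62*c - 40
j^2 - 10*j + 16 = (j - 8)*(j - 2)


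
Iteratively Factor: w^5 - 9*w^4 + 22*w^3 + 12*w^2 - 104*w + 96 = (w + 2)*(w^4 - 11*w^3 + 44*w^2 - 76*w + 48) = (w - 2)*(w + 2)*(w^3 - 9*w^2 + 26*w - 24) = (w - 2)^2*(w + 2)*(w^2 - 7*w + 12) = (w - 3)*(w - 2)^2*(w + 2)*(w - 4)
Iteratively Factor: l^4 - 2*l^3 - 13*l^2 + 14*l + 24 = (l - 4)*(l^3 + 2*l^2 - 5*l - 6) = (l - 4)*(l - 2)*(l^2 + 4*l + 3) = (l - 4)*(l - 2)*(l + 1)*(l + 3)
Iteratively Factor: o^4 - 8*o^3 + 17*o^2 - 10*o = (o - 1)*(o^3 - 7*o^2 + 10*o) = (o - 2)*(o - 1)*(o^2 - 5*o) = (o - 5)*(o - 2)*(o - 1)*(o)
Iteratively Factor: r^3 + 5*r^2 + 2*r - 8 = (r - 1)*(r^2 + 6*r + 8) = (r - 1)*(r + 4)*(r + 2)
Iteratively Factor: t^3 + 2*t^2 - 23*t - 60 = (t + 3)*(t^2 - t - 20) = (t + 3)*(t + 4)*(t - 5)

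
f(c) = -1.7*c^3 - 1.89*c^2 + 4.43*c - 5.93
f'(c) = -5.1*c^2 - 3.78*c + 4.43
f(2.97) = -53.98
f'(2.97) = -51.78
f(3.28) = -71.72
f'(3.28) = -62.84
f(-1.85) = -9.83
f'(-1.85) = -6.03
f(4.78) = -213.60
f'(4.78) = -130.17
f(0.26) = -4.94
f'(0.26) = 3.10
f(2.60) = -37.07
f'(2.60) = -39.87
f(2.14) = -21.77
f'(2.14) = -27.02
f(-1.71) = -10.53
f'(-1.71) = -4.02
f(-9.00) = 1040.41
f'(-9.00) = -374.65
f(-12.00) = 2606.35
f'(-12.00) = -684.61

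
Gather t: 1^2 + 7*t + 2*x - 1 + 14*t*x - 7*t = 14*t*x + 2*x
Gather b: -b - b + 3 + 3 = 6 - 2*b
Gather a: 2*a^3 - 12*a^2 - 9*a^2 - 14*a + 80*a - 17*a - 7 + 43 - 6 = 2*a^3 - 21*a^2 + 49*a + 30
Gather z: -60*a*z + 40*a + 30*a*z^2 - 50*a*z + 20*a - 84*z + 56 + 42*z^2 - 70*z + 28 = 60*a + z^2*(30*a + 42) + z*(-110*a - 154) + 84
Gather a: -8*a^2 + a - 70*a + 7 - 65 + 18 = -8*a^2 - 69*a - 40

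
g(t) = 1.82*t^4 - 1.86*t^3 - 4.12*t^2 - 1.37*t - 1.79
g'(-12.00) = -13285.85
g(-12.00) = 40374.97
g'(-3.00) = -223.43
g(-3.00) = 162.88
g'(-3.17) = -263.23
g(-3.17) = 204.19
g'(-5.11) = -1076.36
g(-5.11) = 1386.77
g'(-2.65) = -154.20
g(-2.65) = 97.28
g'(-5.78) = -1545.93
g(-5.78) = 2258.99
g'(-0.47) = 0.51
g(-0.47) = -1.77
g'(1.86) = 10.84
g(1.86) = -8.78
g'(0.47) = -5.72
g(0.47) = -3.45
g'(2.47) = 53.94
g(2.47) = 9.40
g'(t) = 7.28*t^3 - 5.58*t^2 - 8.24*t - 1.37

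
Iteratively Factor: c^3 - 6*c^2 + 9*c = (c - 3)*(c^2 - 3*c) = c*(c - 3)*(c - 3)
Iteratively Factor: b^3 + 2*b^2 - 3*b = (b + 3)*(b^2 - b) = (b - 1)*(b + 3)*(b)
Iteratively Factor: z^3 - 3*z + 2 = (z - 1)*(z^2 + z - 2) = (z - 1)*(z + 2)*(z - 1)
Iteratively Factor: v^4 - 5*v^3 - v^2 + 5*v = (v)*(v^3 - 5*v^2 - v + 5) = v*(v + 1)*(v^2 - 6*v + 5) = v*(v - 1)*(v + 1)*(v - 5)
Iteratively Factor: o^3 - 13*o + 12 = (o - 3)*(o^2 + 3*o - 4) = (o - 3)*(o + 4)*(o - 1)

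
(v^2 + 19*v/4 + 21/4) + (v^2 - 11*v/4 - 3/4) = 2*v^2 + 2*v + 9/2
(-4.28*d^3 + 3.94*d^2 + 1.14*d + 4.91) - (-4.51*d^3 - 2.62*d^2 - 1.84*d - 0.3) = 0.23*d^3 + 6.56*d^2 + 2.98*d + 5.21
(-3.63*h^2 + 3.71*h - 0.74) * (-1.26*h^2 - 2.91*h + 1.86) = 4.5738*h^4 + 5.8887*h^3 - 16.6155*h^2 + 9.054*h - 1.3764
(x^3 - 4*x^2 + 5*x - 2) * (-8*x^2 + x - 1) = -8*x^5 + 33*x^4 - 45*x^3 + 25*x^2 - 7*x + 2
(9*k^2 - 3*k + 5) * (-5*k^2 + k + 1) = -45*k^4 + 24*k^3 - 19*k^2 + 2*k + 5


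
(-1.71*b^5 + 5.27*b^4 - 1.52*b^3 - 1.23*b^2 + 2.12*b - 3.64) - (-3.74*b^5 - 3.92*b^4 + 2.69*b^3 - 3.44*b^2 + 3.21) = 2.03*b^5 + 9.19*b^4 - 4.21*b^3 + 2.21*b^2 + 2.12*b - 6.85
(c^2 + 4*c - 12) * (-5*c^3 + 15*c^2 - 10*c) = -5*c^5 - 5*c^4 + 110*c^3 - 220*c^2 + 120*c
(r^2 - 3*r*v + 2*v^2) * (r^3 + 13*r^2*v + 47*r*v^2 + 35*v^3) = r^5 + 10*r^4*v + 10*r^3*v^2 - 80*r^2*v^3 - 11*r*v^4 + 70*v^5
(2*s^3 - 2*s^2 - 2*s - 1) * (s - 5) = 2*s^4 - 12*s^3 + 8*s^2 + 9*s + 5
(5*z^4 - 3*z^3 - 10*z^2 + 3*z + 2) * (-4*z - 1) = -20*z^5 + 7*z^4 + 43*z^3 - 2*z^2 - 11*z - 2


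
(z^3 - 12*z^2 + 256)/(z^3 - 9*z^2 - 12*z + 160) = (z - 8)/(z - 5)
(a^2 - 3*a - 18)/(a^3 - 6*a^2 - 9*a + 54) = 1/(a - 3)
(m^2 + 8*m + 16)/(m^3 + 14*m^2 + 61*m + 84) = (m + 4)/(m^2 + 10*m + 21)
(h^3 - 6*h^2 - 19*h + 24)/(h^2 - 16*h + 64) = (h^2 + 2*h - 3)/(h - 8)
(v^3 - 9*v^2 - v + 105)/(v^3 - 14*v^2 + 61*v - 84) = (v^2 - 2*v - 15)/(v^2 - 7*v + 12)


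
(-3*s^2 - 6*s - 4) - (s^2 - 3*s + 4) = -4*s^2 - 3*s - 8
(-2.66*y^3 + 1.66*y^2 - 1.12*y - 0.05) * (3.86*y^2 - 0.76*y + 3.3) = -10.2676*y^5 + 8.4292*y^4 - 14.3628*y^3 + 6.1362*y^2 - 3.658*y - 0.165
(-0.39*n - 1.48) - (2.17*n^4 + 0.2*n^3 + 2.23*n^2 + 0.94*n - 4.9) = -2.17*n^4 - 0.2*n^3 - 2.23*n^2 - 1.33*n + 3.42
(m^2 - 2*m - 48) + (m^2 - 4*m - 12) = 2*m^2 - 6*m - 60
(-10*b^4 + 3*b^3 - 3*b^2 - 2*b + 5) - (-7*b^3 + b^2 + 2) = -10*b^4 + 10*b^3 - 4*b^2 - 2*b + 3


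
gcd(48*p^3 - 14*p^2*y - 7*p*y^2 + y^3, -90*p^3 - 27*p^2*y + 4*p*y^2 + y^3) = 3*p + y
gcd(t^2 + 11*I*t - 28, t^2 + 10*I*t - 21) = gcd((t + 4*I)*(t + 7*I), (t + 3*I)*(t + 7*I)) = t + 7*I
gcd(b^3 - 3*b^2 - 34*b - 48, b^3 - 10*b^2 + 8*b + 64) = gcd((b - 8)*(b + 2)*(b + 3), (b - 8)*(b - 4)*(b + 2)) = b^2 - 6*b - 16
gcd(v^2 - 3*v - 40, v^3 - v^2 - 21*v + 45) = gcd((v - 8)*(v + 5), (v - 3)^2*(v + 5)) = v + 5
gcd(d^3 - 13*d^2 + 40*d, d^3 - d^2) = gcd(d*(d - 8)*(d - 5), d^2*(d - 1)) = d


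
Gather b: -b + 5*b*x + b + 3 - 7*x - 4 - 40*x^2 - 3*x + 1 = 5*b*x - 40*x^2 - 10*x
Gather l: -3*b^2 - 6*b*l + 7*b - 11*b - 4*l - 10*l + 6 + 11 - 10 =-3*b^2 - 4*b + l*(-6*b - 14) + 7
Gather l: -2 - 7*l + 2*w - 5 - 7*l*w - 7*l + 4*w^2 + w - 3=l*(-7*w - 14) + 4*w^2 + 3*w - 10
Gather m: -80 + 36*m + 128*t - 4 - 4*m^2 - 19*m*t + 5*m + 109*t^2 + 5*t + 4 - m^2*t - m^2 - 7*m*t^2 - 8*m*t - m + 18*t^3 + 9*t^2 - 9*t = m^2*(-t - 5) + m*(-7*t^2 - 27*t + 40) + 18*t^3 + 118*t^2 + 124*t - 80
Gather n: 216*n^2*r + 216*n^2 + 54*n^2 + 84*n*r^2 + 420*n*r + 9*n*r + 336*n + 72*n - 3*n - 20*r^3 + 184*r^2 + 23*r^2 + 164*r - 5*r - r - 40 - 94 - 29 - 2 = n^2*(216*r + 270) + n*(84*r^2 + 429*r + 405) - 20*r^3 + 207*r^2 + 158*r - 165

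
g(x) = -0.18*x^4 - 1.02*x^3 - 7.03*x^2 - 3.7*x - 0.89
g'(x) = -0.72*x^3 - 3.06*x^2 - 14.06*x - 3.7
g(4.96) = -425.60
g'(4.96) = -236.58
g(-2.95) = -38.60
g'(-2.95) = 29.63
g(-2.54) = -27.62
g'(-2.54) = 24.07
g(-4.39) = -100.69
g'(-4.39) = 59.97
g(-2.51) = -26.91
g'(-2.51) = 23.70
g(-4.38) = -100.09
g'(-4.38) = 59.68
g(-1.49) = -8.50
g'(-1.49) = 12.84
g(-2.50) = -26.67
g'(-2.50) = 23.58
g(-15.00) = -7197.14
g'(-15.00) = 1948.70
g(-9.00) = -974.42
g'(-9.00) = 399.86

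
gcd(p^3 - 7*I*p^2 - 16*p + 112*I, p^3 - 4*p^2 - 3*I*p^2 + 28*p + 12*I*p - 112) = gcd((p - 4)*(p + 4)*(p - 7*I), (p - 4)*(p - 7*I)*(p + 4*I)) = p^2 + p*(-4 - 7*I) + 28*I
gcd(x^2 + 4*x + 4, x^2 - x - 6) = x + 2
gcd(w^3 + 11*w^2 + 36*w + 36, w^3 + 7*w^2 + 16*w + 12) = w^2 + 5*w + 6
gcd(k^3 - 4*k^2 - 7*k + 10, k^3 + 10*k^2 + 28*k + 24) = k + 2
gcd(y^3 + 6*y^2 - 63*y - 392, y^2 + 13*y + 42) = y + 7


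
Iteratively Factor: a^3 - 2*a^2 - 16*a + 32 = (a - 4)*(a^2 + 2*a - 8) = (a - 4)*(a - 2)*(a + 4)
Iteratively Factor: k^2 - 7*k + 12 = (k - 3)*(k - 4)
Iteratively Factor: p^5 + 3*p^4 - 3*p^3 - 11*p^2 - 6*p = (p + 1)*(p^4 + 2*p^3 - 5*p^2 - 6*p) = (p + 1)*(p + 3)*(p^3 - p^2 - 2*p) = (p + 1)^2*(p + 3)*(p^2 - 2*p) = (p - 2)*(p + 1)^2*(p + 3)*(p)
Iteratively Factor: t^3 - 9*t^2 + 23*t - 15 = (t - 1)*(t^2 - 8*t + 15) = (t - 5)*(t - 1)*(t - 3)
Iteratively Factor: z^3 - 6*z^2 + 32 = (z + 2)*(z^2 - 8*z + 16) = (z - 4)*(z + 2)*(z - 4)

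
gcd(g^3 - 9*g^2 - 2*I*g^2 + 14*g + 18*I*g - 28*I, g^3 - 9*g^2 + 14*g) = g^2 - 9*g + 14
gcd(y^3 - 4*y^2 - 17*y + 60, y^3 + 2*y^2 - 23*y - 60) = y^2 - y - 20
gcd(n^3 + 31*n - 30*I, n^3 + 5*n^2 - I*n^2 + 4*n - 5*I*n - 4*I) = n - I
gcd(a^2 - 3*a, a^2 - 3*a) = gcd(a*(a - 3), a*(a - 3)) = a^2 - 3*a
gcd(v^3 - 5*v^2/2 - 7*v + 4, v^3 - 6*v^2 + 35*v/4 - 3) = v^2 - 9*v/2 + 2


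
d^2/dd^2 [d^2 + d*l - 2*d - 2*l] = 2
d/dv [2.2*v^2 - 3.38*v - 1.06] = 4.4*v - 3.38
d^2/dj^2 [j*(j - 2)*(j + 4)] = 6*j + 4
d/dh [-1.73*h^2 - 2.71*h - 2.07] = -3.46*h - 2.71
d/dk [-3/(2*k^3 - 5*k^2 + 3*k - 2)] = 3*(6*k^2 - 10*k + 3)/(2*k^3 - 5*k^2 + 3*k - 2)^2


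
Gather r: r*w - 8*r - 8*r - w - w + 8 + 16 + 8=r*(w - 16) - 2*w + 32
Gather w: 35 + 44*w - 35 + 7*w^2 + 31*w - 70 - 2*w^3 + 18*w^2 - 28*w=-2*w^3 + 25*w^2 + 47*w - 70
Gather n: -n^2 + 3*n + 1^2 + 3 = -n^2 + 3*n + 4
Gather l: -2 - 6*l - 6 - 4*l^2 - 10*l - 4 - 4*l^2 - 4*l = -8*l^2 - 20*l - 12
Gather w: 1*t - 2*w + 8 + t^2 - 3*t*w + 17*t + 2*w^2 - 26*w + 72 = t^2 + 18*t + 2*w^2 + w*(-3*t - 28) + 80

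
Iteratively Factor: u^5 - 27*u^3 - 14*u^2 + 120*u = (u + 4)*(u^4 - 4*u^3 - 11*u^2 + 30*u) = (u + 3)*(u + 4)*(u^3 - 7*u^2 + 10*u) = (u - 5)*(u + 3)*(u + 4)*(u^2 - 2*u) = u*(u - 5)*(u + 3)*(u + 4)*(u - 2)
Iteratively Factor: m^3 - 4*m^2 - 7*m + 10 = (m + 2)*(m^2 - 6*m + 5) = (m - 1)*(m + 2)*(m - 5)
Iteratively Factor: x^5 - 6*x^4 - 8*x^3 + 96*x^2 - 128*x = (x - 4)*(x^4 - 2*x^3 - 16*x^2 + 32*x) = (x - 4)*(x - 2)*(x^3 - 16*x) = (x - 4)*(x - 2)*(x + 4)*(x^2 - 4*x) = (x - 4)^2*(x - 2)*(x + 4)*(x)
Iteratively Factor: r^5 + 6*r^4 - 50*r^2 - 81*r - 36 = (r + 1)*(r^4 + 5*r^3 - 5*r^2 - 45*r - 36) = (r + 1)*(r + 4)*(r^3 + r^2 - 9*r - 9) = (r + 1)*(r + 3)*(r + 4)*(r^2 - 2*r - 3) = (r - 3)*(r + 1)*(r + 3)*(r + 4)*(r + 1)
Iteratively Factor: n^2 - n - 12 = (n - 4)*(n + 3)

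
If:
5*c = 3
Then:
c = 3/5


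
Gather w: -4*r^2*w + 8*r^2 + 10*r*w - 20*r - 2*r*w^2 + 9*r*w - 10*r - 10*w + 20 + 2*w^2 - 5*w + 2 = 8*r^2 - 30*r + w^2*(2 - 2*r) + w*(-4*r^2 + 19*r - 15) + 22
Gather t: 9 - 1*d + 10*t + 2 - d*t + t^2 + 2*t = -d + t^2 + t*(12 - d) + 11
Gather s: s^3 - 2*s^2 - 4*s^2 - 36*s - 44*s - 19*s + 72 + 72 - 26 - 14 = s^3 - 6*s^2 - 99*s + 104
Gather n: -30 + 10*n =10*n - 30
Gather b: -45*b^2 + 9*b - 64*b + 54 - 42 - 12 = -45*b^2 - 55*b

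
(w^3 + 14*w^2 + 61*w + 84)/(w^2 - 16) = (w^2 + 10*w + 21)/(w - 4)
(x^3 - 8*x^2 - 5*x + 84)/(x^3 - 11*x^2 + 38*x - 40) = (x^2 - 4*x - 21)/(x^2 - 7*x + 10)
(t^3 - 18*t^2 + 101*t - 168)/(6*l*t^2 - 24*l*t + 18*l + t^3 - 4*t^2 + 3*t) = (t^2 - 15*t + 56)/(6*l*t - 6*l + t^2 - t)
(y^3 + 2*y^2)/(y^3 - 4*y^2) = (y + 2)/(y - 4)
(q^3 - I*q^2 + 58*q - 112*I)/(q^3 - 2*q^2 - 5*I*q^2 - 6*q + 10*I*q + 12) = (q^2 + I*q + 56)/(q^2 - q*(2 + 3*I) + 6*I)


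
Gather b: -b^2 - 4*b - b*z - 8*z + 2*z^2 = -b^2 + b*(-z - 4) + 2*z^2 - 8*z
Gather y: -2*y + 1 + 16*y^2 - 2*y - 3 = 16*y^2 - 4*y - 2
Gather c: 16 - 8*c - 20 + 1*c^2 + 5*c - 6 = c^2 - 3*c - 10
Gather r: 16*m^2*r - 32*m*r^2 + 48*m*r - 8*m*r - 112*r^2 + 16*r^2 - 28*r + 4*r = r^2*(-32*m - 96) + r*(16*m^2 + 40*m - 24)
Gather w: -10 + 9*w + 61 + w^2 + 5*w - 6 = w^2 + 14*w + 45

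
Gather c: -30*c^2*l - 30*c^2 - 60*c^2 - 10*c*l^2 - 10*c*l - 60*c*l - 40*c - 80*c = c^2*(-30*l - 90) + c*(-10*l^2 - 70*l - 120)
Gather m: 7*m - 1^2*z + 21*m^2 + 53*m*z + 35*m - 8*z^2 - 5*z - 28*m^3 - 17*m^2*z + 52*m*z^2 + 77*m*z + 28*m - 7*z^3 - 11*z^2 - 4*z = -28*m^3 + m^2*(21 - 17*z) + m*(52*z^2 + 130*z + 70) - 7*z^3 - 19*z^2 - 10*z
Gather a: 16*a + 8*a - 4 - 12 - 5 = 24*a - 21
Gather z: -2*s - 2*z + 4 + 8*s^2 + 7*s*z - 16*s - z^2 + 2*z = 8*s^2 + 7*s*z - 18*s - z^2 + 4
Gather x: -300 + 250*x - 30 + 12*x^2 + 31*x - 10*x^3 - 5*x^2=-10*x^3 + 7*x^2 + 281*x - 330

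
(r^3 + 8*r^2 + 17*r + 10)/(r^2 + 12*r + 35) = (r^2 + 3*r + 2)/(r + 7)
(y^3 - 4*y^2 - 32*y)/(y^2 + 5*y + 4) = y*(y - 8)/(y + 1)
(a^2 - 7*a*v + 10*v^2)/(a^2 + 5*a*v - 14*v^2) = (a - 5*v)/(a + 7*v)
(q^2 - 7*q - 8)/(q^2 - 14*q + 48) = (q + 1)/(q - 6)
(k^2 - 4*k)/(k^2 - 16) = k/(k + 4)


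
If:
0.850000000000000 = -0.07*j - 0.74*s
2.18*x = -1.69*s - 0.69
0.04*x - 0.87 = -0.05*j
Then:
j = 16.00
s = -2.66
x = 1.75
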